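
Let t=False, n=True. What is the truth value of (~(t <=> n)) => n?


Substitute t=False, n=True:
t <=> n = False <=> True = False
~(t <=> n) = True
(~(t <=> n)) => n = True => True = True

True


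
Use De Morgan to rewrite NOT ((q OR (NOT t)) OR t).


De Morgan: the negation of a disjunction is the conjunction of the negations.
Distribute NOT across OR, flipping it to AND, and negate each literal.

((NOT q) AND t) AND (NOT t)


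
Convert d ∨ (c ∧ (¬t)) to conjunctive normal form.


Step 1: Distribute ∨ over ∧: d ∨ (c ∧ (¬t)) = (d ∨ c) ∧ (d ∨ (¬t)).

(d ∨ c) ∧ (d ∨ (¬t))


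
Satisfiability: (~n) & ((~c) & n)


Check all 4 assignments over {c, n}:
c | n | φ
---------
False | False | False
True | False | False
False | True | False
True | True | False
No assignment makes the formula true.

Unsatisfiable.


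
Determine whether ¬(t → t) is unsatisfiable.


Truth table over {t}:
t | φ
-----
F | F
T | F
Every row is false.

Yes, it is a contradiction.


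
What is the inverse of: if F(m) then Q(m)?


The inverse of (P → Q) is (¬P → ¬Q). It is equivalent to the converse, not to the original.
Here P = 'F(m)' and Q = 'Q(m)'.

If not (F(m)), then not (Q(m)).


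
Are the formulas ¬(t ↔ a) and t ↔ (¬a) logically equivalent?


Compare truth tables:
a | t | φ | ψ
-------------
F | F | F | F
T | F | T | T
F | T | T | T
T | T | F | F
The columns φ and ψ agree on every row.

Yes, they are logically equivalent.


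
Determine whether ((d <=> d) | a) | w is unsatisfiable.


Truth table over {a, d, w}:
a | d | w | φ
-------------
False | False | False | True
True | False | False | True
False | True | False | True
True | True | False | True
False | False | True | True
True | False | True | True
False | True | True | True
True | True | True | True
Satisfying assignment at row 1: a=False, d=False, w=False gives True.

No, it is not a contradiction.


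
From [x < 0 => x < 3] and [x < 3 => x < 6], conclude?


Hypothetical syllogism: from (P → Q) and (Q → R), infer (P → R).
Chain the two implications through the shared middle term 'x < 3'.

x < 0 => x < 6


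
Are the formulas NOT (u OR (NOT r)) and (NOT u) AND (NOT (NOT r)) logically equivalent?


Compare truth tables:
r | u | φ | ψ
-------------
F | F | F | F
T | F | T | T
F | T | F | F
T | T | F | F
The columns φ and ψ agree on every row.

Yes, they are logically equivalent.


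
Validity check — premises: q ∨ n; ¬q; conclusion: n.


This matches the form of disjunctive syllogism: the conclusion follows in every model of the premises.

Valid.


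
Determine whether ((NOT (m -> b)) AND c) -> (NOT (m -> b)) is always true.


Build the truth table over {b, c, m}:
b | c | m | φ
-------------
F | F | F | T
T | F | F | T
F | T | F | T
T | T | F | T
F | F | T | T
T | F | T | T
F | T | T | T
T | T | T | T
Every row evaluates to true.

Yes, it is a tautology.


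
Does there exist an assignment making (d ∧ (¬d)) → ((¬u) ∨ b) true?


Search for a satisfying assignment over {b, d, u}.
Try b=F, d=F, u=F: the formula evaluates to T.
A satisfying assignment exists.

Satisfiable.


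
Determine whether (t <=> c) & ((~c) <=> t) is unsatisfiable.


Truth table over {c, t}:
c | t | φ
---------
False | False | False
True | False | False
False | True | False
True | True | False
Every row is false.

Yes, it is a contradiction.


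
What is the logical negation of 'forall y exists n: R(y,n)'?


Negation flips each quantifier (∀↔∃) and negates the inner predicate.
¬(forall y exists n: φ) = exists y forall n: ¬φ.

exists y forall n: ~(R(y,n))


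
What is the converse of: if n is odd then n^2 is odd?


The converse of (P → Q) is (Q → P). It is not in general equivalent to the original.
Here P = 'n is odd' and Q = 'n^2 is odd'.

If n^2 is odd, then n is odd.


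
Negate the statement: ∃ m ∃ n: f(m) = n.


Negation flips each quantifier (∀↔∃) and negates the inner predicate.
¬(∃ m ∃ n: φ) = ∀ m ∀ n: ¬φ.

∀ m ∀ n: ¬(f(m) = n)


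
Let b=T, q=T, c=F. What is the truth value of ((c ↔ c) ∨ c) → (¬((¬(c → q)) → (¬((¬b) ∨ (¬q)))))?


Substitute b=T, q=T, c=F:
… (earlier sub-steps elided)
(c ↔ c) ∨ c = T ∨ F = T
c → q = F → T = T
¬(c → q) = F
¬b = F
¬q = F
(¬b) ∨ (¬q) = F ∨ F = F
¬((¬b) ∨ (¬q)) = T
(¬(c → q)) → (¬((¬b) ∨ (¬q))) = F → T = T
¬((¬(c → q)) → (¬((¬b) ∨ (¬q)))) = F
((c ↔ c) ∨ c) → (¬((¬(c → q)) → (¬((¬b) ∨ (¬q))))) = T → F = F

F


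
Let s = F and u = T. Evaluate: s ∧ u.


Conjunction is true only when both operands are true.
Substitute: s=F, u=T.
F ∧ T evaluates to F.

F


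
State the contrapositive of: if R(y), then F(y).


The contrapositive of (P → Q) is (¬Q → ¬P); it is logically equivalent to the original.
Here P = 'R(y)' and Q = 'F(y)'.

If not (F(y)), then not (R(y)).


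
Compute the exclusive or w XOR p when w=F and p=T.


Exclusive or is true when exactly one operand is true.
Substitute: w=F, p=T.
F XOR T evaluates to T.

T


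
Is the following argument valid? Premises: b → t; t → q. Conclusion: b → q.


This matches the form of hypothetical syllogism: the conclusion follows in every model of the premises.

Valid.


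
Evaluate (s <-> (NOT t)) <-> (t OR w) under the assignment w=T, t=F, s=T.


Substitute w=T, t=F, s=T:
NOT t = T
s <-> (NOT t) = T <-> T = T
t OR w = F OR T = T
(s <-> (NOT t)) <-> (t OR w) = T <-> T = T

T


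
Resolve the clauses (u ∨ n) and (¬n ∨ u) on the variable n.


The clauses contain complementary literals n and ¬n.
Resolution eliminates this pair and disjoins the remaining literals (merging duplicates).

u


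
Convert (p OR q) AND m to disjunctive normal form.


Step 1: Distribute ∧ over ∨: (p ∨ q) ∧ m = (p ∧ m) ∨ (q ∧ m).

(p AND m) OR (q AND m)


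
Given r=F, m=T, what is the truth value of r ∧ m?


Conjunction is true only when both operands are true.
Substitute: r=F, m=T.
F ∧ T evaluates to F.

F


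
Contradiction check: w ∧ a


Truth table over {a, w}:
a | w | φ
---------
F | F | F
T | F | F
F | T | F
T | T | T
Satisfying assignment at row 4: a=T, w=T gives T.

No, it is not a contradiction.


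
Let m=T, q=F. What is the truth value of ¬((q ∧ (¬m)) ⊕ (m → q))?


Substitute m=T, q=F:
¬m = F
q ∧ (¬m) = F ∧ F = F
m → q = T → F = F
(q ∧ (¬m)) ⊕ (m → q) = F ⊕ F = F
¬((q ∧ (¬m)) ⊕ (m → q)) = T

T


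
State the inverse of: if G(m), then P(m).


The inverse of (P → Q) is (¬P → ¬Q). It is equivalent to the converse, not to the original.
Here P = 'G(m)' and Q = 'P(m)'.

If not (G(m)), then not (P(m)).


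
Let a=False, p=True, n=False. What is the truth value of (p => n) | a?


Substitute a=False, p=True, n=False:
p => n = True => False = False
(p => n) | a = False | False = False

False


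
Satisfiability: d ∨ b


Search for a satisfying assignment over {b, d}.
Try b=T, d=F: the formula evaluates to T.
A satisfying assignment exists.

Satisfiable.


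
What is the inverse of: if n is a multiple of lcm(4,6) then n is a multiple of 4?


The inverse of (P → Q) is (¬P → ¬Q). It is equivalent to the converse, not to the original.
Here P = 'n is a multiple of lcm(4,6)' and Q = 'n is a multiple of 4'.

If not (n is a multiple of lcm(4,6)), then not (n is a multiple of 4).


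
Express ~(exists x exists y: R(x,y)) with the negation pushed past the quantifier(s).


Negation flips each quantifier (∀↔∃) and negates the inner predicate.
¬(exists x exists y: φ) = forall x forall y: ¬φ.

forall x forall y: ~(R(x,y))


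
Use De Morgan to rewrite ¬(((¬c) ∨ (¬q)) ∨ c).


De Morgan: the negation of a disjunction is the conjunction of the negations.
Distribute ¬ across ∨, flipping it to ∧, and negate each literal.

(c ∧ q) ∧ (¬c)


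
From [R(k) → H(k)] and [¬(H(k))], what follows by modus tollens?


Modus tollens: from (P → Q) and ¬Q, infer ¬P.
Q = 'H(k)' is denied; since P → Q, P must also fail.

Not (R(k)).


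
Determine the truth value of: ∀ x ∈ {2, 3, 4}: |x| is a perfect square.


Evaluate the predicate on each element: 2:F, 3:F, 4:T.
Counterexample x = 2 fails the predicate.

F


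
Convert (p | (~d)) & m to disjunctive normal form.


Step 1: Distribute ∧ over ∨: (p ∨ (¬d)) ∧ m = (p ∧ m) ∨ ((¬d) ∧ m).

(p & m) | ((~d) & m)


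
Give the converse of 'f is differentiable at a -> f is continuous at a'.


The converse of (P → Q) is (Q → P). It is not in general equivalent to the original.
Here P = 'f is differentiable at a' and Q = 'f is continuous at a'.

If f is continuous at a, then f is differentiable at a.


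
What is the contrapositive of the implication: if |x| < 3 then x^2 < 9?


The contrapositive of (P → Q) is (¬Q → ¬P); it is logically equivalent to the original.
Here P = '|x| < 3' and Q = 'x^2 < 9'.

If not (x^2 < 9), then not (|x| < 3).


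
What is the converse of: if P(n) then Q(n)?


The converse of (P → Q) is (Q → P). It is not in general equivalent to the original.
Here P = 'P(n)' and Q = 'Q(n)'.

If Q(n), then P(n).


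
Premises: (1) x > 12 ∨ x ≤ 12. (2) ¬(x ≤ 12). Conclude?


Disjunctive syllogism: from (P ∨ Q) and ¬P, infer Q.
One disjunct, 'x ≤ 12', is ruled out; the other must hold.

x > 12


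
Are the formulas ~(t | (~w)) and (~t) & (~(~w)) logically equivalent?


Compare truth tables:
t | w | φ | ψ
-------------
False | False | False | False
True | False | False | False
False | True | True | True
True | True | False | False
The columns φ and ψ agree on every row.

Yes, they are logically equivalent.


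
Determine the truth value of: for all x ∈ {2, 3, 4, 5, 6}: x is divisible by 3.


Evaluate the predicate on each element: 2:F, 3:T, 4:F, 5:F, 6:T.
Counterexample x = 2 fails the predicate.

F


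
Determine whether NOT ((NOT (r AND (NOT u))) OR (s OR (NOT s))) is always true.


Build the truth table over {r, s, u}:
r | s | u | φ
-------------
F | F | F | F
T | F | F | F
F | T | F | F
T | T | F | F
F | F | T | F
T | F | T | F
F | T | T | F
T | T | T | F
Counterexample at row 1: with r=F, s=F, u=F, the formula is F.

No, it is not a tautology.


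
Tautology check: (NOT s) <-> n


Build the truth table over {n, s}:
n | s | φ
---------
F | F | F
T | F | T
F | T | T
T | T | F
Counterexample at row 1: with n=F, s=F, the formula is F.

No, it is not a tautology.


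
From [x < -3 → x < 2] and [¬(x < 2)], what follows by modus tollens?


Modus tollens: from (P → Q) and ¬Q, infer ¬P.
Q = 'x < 2' is denied; since P → Q, P must also fail.

Not (x < -3).


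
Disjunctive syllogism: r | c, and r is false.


Disjunctive syllogism: from (P ∨ Q) and ¬P, infer Q.
One disjunct, 'r', is ruled out; the other must hold.

c


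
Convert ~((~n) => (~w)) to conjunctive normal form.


Step 1: Rewrite (¬n) → (¬w) as ¬(¬n) ∨ (¬w).
Step 2: Negate: ¬(¬(¬n) ∨ (¬w)) = (¬n) ∧ ¬(¬w) (De Morgan + double negation).
Step 3: Eliminate any double negations (¬¬X = X).

(~n) & w


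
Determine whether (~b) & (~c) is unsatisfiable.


Truth table over {b, c}:
b | c | φ
---------
False | False | True
True | False | False
False | True | False
True | True | False
Satisfying assignment at row 1: b=False, c=False gives True.

No, it is not a contradiction.


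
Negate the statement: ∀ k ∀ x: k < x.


Negation flips each quantifier (∀↔∃) and negates the inner predicate.
¬(∀ k ∀ x: φ) = ∃ k ∃ x: ¬φ.

∃ k ∃ x: ¬(k < x)


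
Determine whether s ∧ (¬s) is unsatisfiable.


Truth table over {s}:
s | φ
-----
F | F
T | F
Every row is false.

Yes, it is a contradiction.


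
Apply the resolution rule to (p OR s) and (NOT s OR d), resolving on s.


The clauses contain complementary literals s and NOTs.
Resolution eliminates this pair and disjoins the remaining literals (merging duplicates).

(p OR d)


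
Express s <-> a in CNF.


Step 1: Rewrite s ↔ a as (s → a) ∧ (a → s).
Step 2: Rewrite each implication as a disjunction.

((NOT s) OR a) AND ((NOT a) OR s)


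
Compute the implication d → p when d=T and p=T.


Implication is false only when antecedent is true and consequent is false.
Substitute: d=T, p=T.
T → T evaluates to T.

T


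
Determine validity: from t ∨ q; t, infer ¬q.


This is affirming a disjunct (fallacy). There exist truth assignments where the premises are all true but the conclusion is false.

Invalid.


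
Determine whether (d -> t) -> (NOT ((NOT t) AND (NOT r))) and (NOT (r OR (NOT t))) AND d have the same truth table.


Compare truth tables:
d | r | t | φ | ψ
-----------------
F | F | F | F | F
T | F | F | T | F
F | T | F | T | F
T | T | F | T | F
F | F | T | T | F
T | F | T | T | T
F | T | T | T | F
T | T | T | T | F
They differ at row 2 (d=T, r=F, t=F): φ=T but ψ=F.

No, they are not logically equivalent.


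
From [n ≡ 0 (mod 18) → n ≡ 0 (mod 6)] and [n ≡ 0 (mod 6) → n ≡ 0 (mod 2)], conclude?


Hypothetical syllogism: from (P → Q) and (Q → R), infer (P → R).
Chain the two implications through the shared middle term 'n ≡ 0 (mod 6)'.

n ≡ 0 (mod 18) → n ≡ 0 (mod 2)


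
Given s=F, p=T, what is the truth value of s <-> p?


Biconditional is true when both operands have the same truth value.
Substitute: s=F, p=T.
F <-> T evaluates to F.

F


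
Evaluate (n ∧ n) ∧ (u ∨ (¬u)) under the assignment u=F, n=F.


Substitute u=F, n=F:
n ∧ n = F ∧ F = F
¬u = T
u ∨ (¬u) = F ∨ T = T
(n ∧ n) ∧ (u ∨ (¬u)) = F ∧ T = F

F


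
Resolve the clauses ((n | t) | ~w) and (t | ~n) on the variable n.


The clauses contain complementary literals n and ~n.
Resolution eliminates this pair and disjoins the remaining literals (merging duplicates).

(~w | t)


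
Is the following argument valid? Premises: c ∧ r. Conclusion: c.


This matches the form of conjunction elimination: the conclusion follows in every model of the premises.

Valid.


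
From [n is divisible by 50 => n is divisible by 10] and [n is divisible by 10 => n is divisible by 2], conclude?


Hypothetical syllogism: from (P → Q) and (Q → R), infer (P → R).
Chain the two implications through the shared middle term 'n is divisible by 10'.

n is divisible by 50 => n is divisible by 2


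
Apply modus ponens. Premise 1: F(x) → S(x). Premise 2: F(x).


Modus ponens: from (P → Q) and P, infer Q.
P = 'F(x)' is asserted, and P → Q holds, so Q follows.

S(x).


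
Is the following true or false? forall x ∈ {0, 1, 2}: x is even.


Evaluate the predicate on each element: 0:True, 1:False, 2:True.
Counterexample x = 1 fails the predicate.

False


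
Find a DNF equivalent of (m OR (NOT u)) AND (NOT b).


Step 1: Distribute ∧ over ∨: (m ∨ (¬u)) ∧ (¬b) = (m ∧ (¬b)) ∨ ((¬u) ∧ (¬b)).

(m AND (NOT b)) OR ((NOT u) AND (NOT b))


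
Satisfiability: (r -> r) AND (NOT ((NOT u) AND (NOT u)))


Search for a satisfying assignment over {r, u}.
Try r=F, u=T: the formula evaluates to T.
A satisfying assignment exists.

Satisfiable.


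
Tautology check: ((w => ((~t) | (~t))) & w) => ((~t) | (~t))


Build the truth table over {t, w}:
t | w | φ
---------
False | False | True
True | False | True
False | True | True
True | True | True
Every row evaluates to true.

Yes, it is a tautology.


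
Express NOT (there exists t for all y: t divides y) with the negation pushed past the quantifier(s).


Negation flips each quantifier (∀↔∃) and negates the inner predicate.
¬(there exists t for all y: φ) = for all t there exists y: ¬φ.

for all t there exists y: NOT(t divides y)


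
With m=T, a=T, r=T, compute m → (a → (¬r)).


Substitute m=T, a=T, r=T:
¬r = F
a → (¬r) = T → F = F
m → (a → (¬r)) = T → F = F

F


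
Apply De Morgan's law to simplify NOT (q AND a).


De Morgan: the negation of a conjunction is the disjunction of the negations.
Distribute NOT across AND, flipping it to OR, and negate each literal.

(NOT q) OR (NOT a)


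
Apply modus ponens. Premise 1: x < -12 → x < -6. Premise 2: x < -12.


Modus ponens: from (P → Q) and P, infer Q.
P = 'x < -12' is asserted, and P → Q holds, so Q follows.

x < -6.


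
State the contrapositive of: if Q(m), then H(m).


The contrapositive of (P → Q) is (¬Q → ¬P); it is logically equivalent to the original.
Here P = 'Q(m)' and Q = 'H(m)'.

If not (H(m)), then not (Q(m)).


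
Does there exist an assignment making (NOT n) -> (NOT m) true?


Search for a satisfying assignment over {m, n}.
Try m=F, n=F: the formula evaluates to T.
A satisfying assignment exists.

Satisfiable.


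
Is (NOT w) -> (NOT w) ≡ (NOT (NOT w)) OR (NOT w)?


Compare truth tables:
w | φ | ψ
---------
F | T | T
T | T | T
The columns φ and ψ agree on every row.

Yes, they are logically equivalent.


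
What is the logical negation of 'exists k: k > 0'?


¬(forall x: φ) = exists x: ¬φ, and ¬(exists x: φ) = forall x: ¬φ.
Apply to the existential statement.

forall k: ~(k > 0)


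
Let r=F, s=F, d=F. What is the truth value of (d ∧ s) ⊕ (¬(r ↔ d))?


Substitute r=F, s=F, d=F:
d ∧ s = F ∧ F = F
r ↔ d = F ↔ F = T
¬(r ↔ d) = F
(d ∧ s) ⊕ (¬(r ↔ d)) = F ⊕ F = F

F


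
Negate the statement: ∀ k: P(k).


¬(∀ x: φ) = ∃ x: ¬φ, and ¬(∃ x: φ) = ∀ x: ¬φ.
Apply to the universal statement.

∃ k: ¬(P(k))


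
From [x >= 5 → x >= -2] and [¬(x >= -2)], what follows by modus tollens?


Modus tollens: from (P → Q) and ¬Q, infer ¬P.
Q = 'x >= -2' is denied; since P → Q, P must also fail.

Not (x >= 5).


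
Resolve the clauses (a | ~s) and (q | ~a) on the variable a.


The clauses contain complementary literals a and ~a.
Resolution eliminates this pair and disjoins the remaining literals (merging duplicates).

(~s | q)


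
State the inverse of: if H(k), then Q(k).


The inverse of (P → Q) is (¬P → ¬Q). It is equivalent to the converse, not to the original.
Here P = 'H(k)' and Q = 'Q(k)'.

If not (H(k)), then not (Q(k)).


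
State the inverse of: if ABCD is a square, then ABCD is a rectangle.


The inverse of (P → Q) is (¬P → ¬Q). It is equivalent to the converse, not to the original.
Here P = 'ABCD is a square' and Q = 'ABCD is a rectangle'.

If not (ABCD is a square), then not (ABCD is a rectangle).


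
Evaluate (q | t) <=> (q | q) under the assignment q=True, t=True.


Substitute q=True, t=True:
q | t = True | True = True
q | q = True | True = True
(q | t) <=> (q | q) = True <=> True = True

True


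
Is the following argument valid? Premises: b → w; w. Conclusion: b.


This is affirming the consequent (fallacy). There exist truth assignments where the premises are all true but the conclusion is false.

Invalid.


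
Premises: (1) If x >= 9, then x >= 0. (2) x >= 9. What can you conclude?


Modus ponens: from (P → Q) and P, infer Q.
P = 'x >= 9' is asserted, and P → Q holds, so Q follows.

x >= 0.


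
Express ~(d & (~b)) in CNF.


Step 1: Apply De Morgan: ¬(d ∧ (¬b)) = ¬d ∨ ¬(¬b).
Step 2: Eliminate any double negations (¬¬X = X).

(~d) | b


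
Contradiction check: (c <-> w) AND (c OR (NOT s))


Truth table over {c, s, w}:
c | s | w | φ
-------------
F | F | F | T
T | F | F | F
F | T | F | F
T | T | F | F
F | F | T | F
T | F | T | T
F | T | T | F
T | T | T | T
Satisfying assignment at row 1: c=F, s=F, w=F gives T.

No, it is not a contradiction.


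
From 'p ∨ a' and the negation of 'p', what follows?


Disjunctive syllogism: from (P ∨ Q) and ¬P, infer Q.
One disjunct, 'p', is ruled out; the other must hold.

a


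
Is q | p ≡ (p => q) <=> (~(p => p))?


Compare truth tables:
p | q | φ | ψ
-------------
False | False | False | False
True | False | True | True
False | True | True | False
True | True | True | False
They differ at row 3 (p=False, q=True): φ=True but ψ=False.

No, they are not logically equivalent.


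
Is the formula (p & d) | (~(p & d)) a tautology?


Build the truth table over {d, p}:
d | p | φ
---------
False | False | True
True | False | True
False | True | True
True | True | True
Every row evaluates to true.

Yes, it is a tautology.


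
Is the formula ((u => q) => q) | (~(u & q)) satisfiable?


Search for a satisfying assignment over {q, u}.
Try q=False, u=False: the formula evaluates to True.
A satisfying assignment exists.

Satisfiable.


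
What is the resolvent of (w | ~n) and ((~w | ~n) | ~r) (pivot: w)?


The clauses contain complementary literals w and ~w.
Resolution eliminates this pair and disjoins the remaining literals (merging duplicates).

(~n | ~r)


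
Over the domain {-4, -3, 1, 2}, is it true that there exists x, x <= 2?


Evaluate the predicate on each element: -4:T, -3:T, 1:T, 2:T.
Witness x = -4 satisfies the predicate.

T


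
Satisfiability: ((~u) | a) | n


Search for a satisfying assignment over {a, n, u}.
Try a=False, n=False, u=False: the formula evaluates to True.
A satisfying assignment exists.

Satisfiable.


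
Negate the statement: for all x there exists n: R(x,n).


Negation flips each quantifier (∀↔∃) and negates the inner predicate.
¬(for all x there exists n: φ) = there exists x for all n: ¬φ.

there exists x for all n: NOT(R(x,n))


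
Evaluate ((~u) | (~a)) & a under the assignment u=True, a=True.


Substitute u=True, a=True:
~u = False
~a = False
(~u) | (~a) = False | False = False
((~u) | (~a)) & a = False & True = False

False


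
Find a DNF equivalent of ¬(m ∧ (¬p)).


Step 1: Apply De Morgan: ¬(m ∧ (¬p)) = ¬m ∨ ¬(¬p).
Step 2: Eliminate any double negations (¬¬X = X).

(¬m) ∨ p


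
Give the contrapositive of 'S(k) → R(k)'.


The contrapositive of (P → Q) is (¬Q → ¬P); it is logically equivalent to the original.
Here P = 'S(k)' and Q = 'R(k)'.

If not (R(k)), then not (S(k)).


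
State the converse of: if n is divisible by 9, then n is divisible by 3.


The converse of (P → Q) is (Q → P). It is not in general equivalent to the original.
Here P = 'n is divisible by 9' and Q = 'n is divisible by 3'.

If n is divisible by 3, then n is divisible by 9.


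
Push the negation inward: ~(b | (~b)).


De Morgan: the negation of a disjunction is the conjunction of the negations.
Distribute ~ across |, flipping it to &, and negate each literal.

(~b) & b


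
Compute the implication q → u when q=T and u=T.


Implication is false only when antecedent is true and consequent is false.
Substitute: q=T, u=T.
T → T evaluates to T.

T


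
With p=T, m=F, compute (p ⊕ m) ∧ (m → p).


Substitute p=T, m=F:
p ⊕ m = T ⊕ F = T
m → p = F → T = T
(p ⊕ m) ∧ (m → p) = T ∧ T = T

T


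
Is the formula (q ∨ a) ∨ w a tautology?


Build the truth table over {a, q, w}:
a | q | w | φ
-------------
F | F | F | F
T | F | F | T
F | T | F | T
T | T | F | T
F | F | T | T
T | F | T | T
F | T | T | T
T | T | T | T
Counterexample at row 1: with a=F, q=F, w=F, the formula is F.

No, it is not a tautology.


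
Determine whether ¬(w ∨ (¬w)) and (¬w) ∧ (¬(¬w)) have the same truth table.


Compare truth tables:
w | φ | ψ
---------
F | F | F
T | F | F
The columns φ and ψ agree on every row.

Yes, they are logically equivalent.


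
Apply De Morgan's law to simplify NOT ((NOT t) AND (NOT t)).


De Morgan: the negation of a conjunction is the disjunction of the negations.
Distribute NOT across AND, flipping it to OR, and negate each literal.

t OR t


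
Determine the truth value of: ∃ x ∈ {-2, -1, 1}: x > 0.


Evaluate the predicate on each element: -2:F, -1:F, 1:T.
Witness x = 1 satisfies the predicate.

T


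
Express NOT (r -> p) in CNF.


Step 1: Rewrite r → p as ¬r ∨ p.
Step 2: Negate: ¬(¬r ∨ p) = r ∧ ¬p (De Morgan + double negation).

r AND (NOT p)


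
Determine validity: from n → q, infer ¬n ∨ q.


This matches the form of material implication: the conclusion follows in every model of the premises.

Valid.


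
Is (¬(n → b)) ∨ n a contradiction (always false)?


Truth table over {b, n}:
b | n | φ
---------
F | F | F
T | F | F
F | T | T
T | T | T
Satisfying assignment at row 3: b=F, n=T gives T.

No, it is not a contradiction.


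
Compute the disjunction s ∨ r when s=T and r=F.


Disjunction is false only when both operands are false.
Substitute: s=T, r=F.
T ∨ F evaluates to T.

T


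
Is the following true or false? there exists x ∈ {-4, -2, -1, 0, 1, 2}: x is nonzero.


Evaluate the predicate on each element: -4:T, -2:T, -1:T, 0:F, 1:T, 2:T.
Witness x = -4 satisfies the predicate.

T


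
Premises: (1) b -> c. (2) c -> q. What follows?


Hypothetical syllogism: from (P → Q) and (Q → R), infer (P → R).
Chain the two implications through the shared middle term 'c'.

b -> q


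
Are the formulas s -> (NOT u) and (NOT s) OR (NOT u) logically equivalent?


Compare truth tables:
s | u | φ | ψ
-------------
F | F | T | T
T | F | T | T
F | T | T | T
T | T | F | F
The columns φ and ψ agree on every row.

Yes, they are logically equivalent.


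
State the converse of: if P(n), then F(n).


The converse of (P → Q) is (Q → P). It is not in general equivalent to the original.
Here P = 'P(n)' and Q = 'F(n)'.

If F(n), then P(n).


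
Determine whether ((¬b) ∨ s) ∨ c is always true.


Build the truth table over {b, c, s}:
b | c | s | φ
-------------
F | F | F | T
T | F | F | F
F | T | F | T
T | T | F | T
F | F | T | T
T | F | T | T
F | T | T | T
T | T | T | T
Counterexample at row 2: with b=T, c=F, s=F, the formula is F.

No, it is not a tautology.


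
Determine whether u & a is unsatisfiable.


Truth table over {a, u}:
a | u | φ
---------
False | False | False
True | False | False
False | True | False
True | True | True
Satisfying assignment at row 4: a=True, u=True gives True.

No, it is not a contradiction.


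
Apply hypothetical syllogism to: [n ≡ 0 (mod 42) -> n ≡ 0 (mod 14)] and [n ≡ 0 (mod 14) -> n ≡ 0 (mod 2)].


Hypothetical syllogism: from (P → Q) and (Q → R), infer (P → R).
Chain the two implications through the shared middle term 'n ≡ 0 (mod 14)'.

n ≡ 0 (mod 42) -> n ≡ 0 (mod 2)


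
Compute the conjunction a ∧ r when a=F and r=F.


Conjunction is true only when both operands are true.
Substitute: a=F, r=F.
F ∧ F evaluates to F.

F


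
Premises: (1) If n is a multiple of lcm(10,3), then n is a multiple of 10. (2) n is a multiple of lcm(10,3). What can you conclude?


Modus ponens: from (P → Q) and P, infer Q.
P = 'n is a multiple of lcm(10,3)' is asserted, and P → Q holds, so Q follows.

n is a multiple of 10.


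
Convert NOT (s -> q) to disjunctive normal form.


Step 1: Rewrite implication then negate: ¬(¬s ∨ q) = s ∧ ¬q.

s AND (NOT q)


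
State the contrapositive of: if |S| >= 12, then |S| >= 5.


The contrapositive of (P → Q) is (¬Q → ¬P); it is logically equivalent to the original.
Here P = '|S| >= 12' and Q = '|S| >= 5'.

If not (|S| >= 5), then not (|S| >= 12).


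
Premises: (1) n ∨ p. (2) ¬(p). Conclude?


Disjunctive syllogism: from (P ∨ Q) and ¬P, infer Q.
One disjunct, 'p', is ruled out; the other must hold.

n


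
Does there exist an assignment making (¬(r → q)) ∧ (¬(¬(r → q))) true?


Check all 4 assignments over {q, r}:
q | r | φ
---------
F | F | F
T | F | F
F | T | F
T | T | F
No assignment makes the formula true.

Unsatisfiable.


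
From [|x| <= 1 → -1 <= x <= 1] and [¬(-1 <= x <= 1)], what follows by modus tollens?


Modus tollens: from (P → Q) and ¬Q, infer ¬P.
Q = '-1 <= x <= 1' is denied; since P → Q, P must also fail.

Not (|x| <= 1).


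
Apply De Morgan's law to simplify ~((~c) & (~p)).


De Morgan: the negation of a conjunction is the disjunction of the negations.
Distribute ~ across &, flipping it to |, and negate each literal.

c | p


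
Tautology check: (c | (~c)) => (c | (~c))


Build the truth table over {c}:
c | φ
-----
False | True
True | True
Every row evaluates to true.

Yes, it is a tautology.


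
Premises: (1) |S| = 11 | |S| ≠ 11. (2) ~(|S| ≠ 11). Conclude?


Disjunctive syllogism: from (P ∨ Q) and ¬P, infer Q.
One disjunct, '|S| ≠ 11', is ruled out; the other must hold.

|S| = 11


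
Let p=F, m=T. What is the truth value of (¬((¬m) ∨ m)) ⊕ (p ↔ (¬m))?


Substitute p=F, m=T:
¬m = F
(¬m) ∨ m = F ∨ T = T
¬((¬m) ∨ m) = F
¬m = F
p ↔ (¬m) = F ↔ F = T
(¬((¬m) ∨ m)) ⊕ (p ↔ (¬m)) = F ⊕ T = T

T


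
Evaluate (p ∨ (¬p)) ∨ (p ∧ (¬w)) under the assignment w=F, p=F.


Substitute w=F, p=F:
¬p = T
p ∨ (¬p) = F ∨ T = T
¬w = T
p ∧ (¬w) = F ∧ T = F
(p ∨ (¬p)) ∨ (p ∧ (¬w)) = T ∨ F = T

T


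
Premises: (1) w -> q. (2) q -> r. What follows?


Hypothetical syllogism: from (P → Q) and (Q → R), infer (P → R).
Chain the two implications through the shared middle term 'q'.

w -> r


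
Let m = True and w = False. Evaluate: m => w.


Implication is false only when antecedent is true and consequent is false.
Substitute: m=True, w=False.
True => False evaluates to False.

False


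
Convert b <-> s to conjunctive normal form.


Step 1: Rewrite b ↔ s as (b → s) ∧ (s → b).
Step 2: Rewrite each implication as a disjunction.

((NOT b) OR s) AND ((NOT s) OR b)


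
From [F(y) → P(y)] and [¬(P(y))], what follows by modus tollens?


Modus tollens: from (P → Q) and ¬Q, infer ¬P.
Q = 'P(y)' is denied; since P → Q, P must also fail.

Not (F(y)).


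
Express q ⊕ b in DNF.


Step 1: q ⊕ b is true exactly when they disagree: (q ∧ ¬b) ∨ (¬q ∧ b).

(q ∧ (¬b)) ∨ ((¬q) ∧ b)


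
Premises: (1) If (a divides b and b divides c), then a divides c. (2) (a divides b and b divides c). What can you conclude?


Modus ponens: from (P → Q) and P, infer Q.
P = '(a divides b and b divides c)' is asserted, and P → Q holds, so Q follows.

a divides c.


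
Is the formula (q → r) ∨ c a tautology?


Build the truth table over {c, q, r}:
c | q | r | φ
-------------
F | F | F | T
T | F | F | T
F | T | F | F
T | T | F | T
F | F | T | T
T | F | T | T
F | T | T | T
T | T | T | T
Counterexample at row 3: with c=F, q=T, r=F, the formula is F.

No, it is not a tautology.


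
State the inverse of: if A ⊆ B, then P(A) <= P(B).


The inverse of (P → Q) is (¬P → ¬Q). It is equivalent to the converse, not to the original.
Here P = 'A ⊆ B' and Q = 'P(A) <= P(B)'.

If not (A ⊆ B), then not (P(A) <= P(B)).


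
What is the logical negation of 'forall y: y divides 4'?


¬(forall x: φ) = exists x: ¬φ, and ¬(exists x: φ) = forall x: ¬φ.
Apply to the universal statement.

exists y: ~(y divides 4)


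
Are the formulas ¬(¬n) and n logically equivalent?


Compare truth tables:
n | φ | ψ
---------
F | F | F
T | T | T
The columns φ and ψ agree on every row.

Yes, they are logically equivalent.


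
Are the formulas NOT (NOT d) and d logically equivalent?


Compare truth tables:
d | φ | ψ
---------
F | F | F
T | T | T
The columns φ and ψ agree on every row.

Yes, they are logically equivalent.


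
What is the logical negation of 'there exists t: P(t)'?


¬(for all x: φ) = there exists x: ¬φ, and ¬(there exists x: φ) = for all x: ¬φ.
Apply to the existential statement.

for all t: NOT(P(t))


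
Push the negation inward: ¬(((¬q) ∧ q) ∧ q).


De Morgan: the negation of a conjunction is the disjunction of the negations.
Distribute ¬ across ∧, flipping it to ∨, and negate each literal.

(q ∨ (¬q)) ∨ (¬q)


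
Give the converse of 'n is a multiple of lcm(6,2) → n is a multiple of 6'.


The converse of (P → Q) is (Q → P). It is not in general equivalent to the original.
Here P = 'n is a multiple of lcm(6,2)' and Q = 'n is a multiple of 6'.

If n is a multiple of 6, then n is a multiple of lcm(6,2).


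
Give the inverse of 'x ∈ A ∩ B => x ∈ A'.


The inverse of (P → Q) is (¬P → ¬Q). It is equivalent to the converse, not to the original.
Here P = 'x ∈ A ∩ B' and Q = 'x ∈ A'.

If not (x ∈ A ∩ B), then not (x ∈ A).


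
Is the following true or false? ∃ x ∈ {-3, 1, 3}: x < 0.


Evaluate the predicate on each element: -3:T, 1:F, 3:F.
Witness x = -3 satisfies the predicate.

T


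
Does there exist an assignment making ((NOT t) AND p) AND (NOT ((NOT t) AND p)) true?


Check all 4 assignments over {p, t}:
p | t | φ
---------
F | F | F
T | F | F
F | T | F
T | T | F
No assignment makes the formula true.

Unsatisfiable.


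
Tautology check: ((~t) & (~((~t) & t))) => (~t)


Build the truth table over {t}:
t | φ
-----
False | True
True | True
Every row evaluates to true.

Yes, it is a tautology.


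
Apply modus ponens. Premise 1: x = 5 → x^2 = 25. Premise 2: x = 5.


Modus ponens: from (P → Q) and P, infer Q.
P = 'x = 5' is asserted, and P → Q holds, so Q follows.

x^2 = 25.


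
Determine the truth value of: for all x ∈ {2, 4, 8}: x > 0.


Evaluate the predicate on each element: 2:T, 4:T, 8:T.
Every element satisfies the predicate.

T


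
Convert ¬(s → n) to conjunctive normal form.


Step 1: Rewrite s → n as ¬s ∨ n.
Step 2: Negate: ¬(¬s ∨ n) = s ∧ ¬n (De Morgan + double negation).

s ∧ (¬n)


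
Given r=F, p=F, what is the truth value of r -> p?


Implication is false only when antecedent is true and consequent is false.
Substitute: r=F, p=F.
F -> F evaluates to T.

T


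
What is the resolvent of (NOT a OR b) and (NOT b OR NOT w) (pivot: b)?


The clauses contain complementary literals b and NOTb.
Resolution eliminates this pair and disjoins the remaining literals (merging duplicates).

(NOT a OR NOT w)


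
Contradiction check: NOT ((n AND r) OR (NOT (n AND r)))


Truth table over {n, r}:
n | r | φ
---------
F | F | F
T | F | F
F | T | F
T | T | F
Every row is false.

Yes, it is a contradiction.


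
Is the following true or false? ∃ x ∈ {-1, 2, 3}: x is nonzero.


Evaluate the predicate on each element: -1:T, 2:T, 3:T.
Witness x = -1 satisfies the predicate.

T


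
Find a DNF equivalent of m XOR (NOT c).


Step 1: m ⊕ (¬c) is true exactly when they disagree: (m ∧ ¬(¬c)) ∨ (¬m ∧ (¬c)).
Step 2: Eliminate any double negations (¬¬X = X).

(m AND c) OR ((NOT m) AND (NOT c))


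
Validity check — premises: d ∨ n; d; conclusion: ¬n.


This is affirming a disjunct (fallacy). There exist truth assignments where the premises are all true but the conclusion is false.

Invalid.


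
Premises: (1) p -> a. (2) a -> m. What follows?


Hypothetical syllogism: from (P → Q) and (Q → R), infer (P → R).
Chain the two implications through the shared middle term 'a'.

p -> m


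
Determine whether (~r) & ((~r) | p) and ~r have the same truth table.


Compare truth tables:
p | r | φ | ψ
-------------
False | False | True | True
True | False | True | True
False | True | False | False
True | True | False | False
The columns φ and ψ agree on every row.

Yes, they are logically equivalent.


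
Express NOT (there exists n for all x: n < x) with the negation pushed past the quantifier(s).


Negation flips each quantifier (∀↔∃) and negates the inner predicate.
¬(there exists n for all x: φ) = for all n there exists x: ¬φ.

for all n there exists x: NOT(n < x)


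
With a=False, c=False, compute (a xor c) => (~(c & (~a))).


Substitute a=False, c=False:
a xor c = False xor False = False
~a = True
c & (~a) = False & True = False
~(c & (~a)) = True
(a xor c) => (~(c & (~a))) = False => True = True

True


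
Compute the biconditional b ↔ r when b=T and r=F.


Biconditional is true when both operands have the same truth value.
Substitute: b=T, r=F.
T ↔ F evaluates to F.

F


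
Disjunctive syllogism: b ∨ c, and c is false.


Disjunctive syllogism: from (P ∨ Q) and ¬P, infer Q.
One disjunct, 'c', is ruled out; the other must hold.

b


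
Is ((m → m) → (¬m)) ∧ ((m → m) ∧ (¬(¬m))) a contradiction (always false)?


Truth table over {m}:
m | φ
-----
F | F
T | F
Every row is false.

Yes, it is a contradiction.


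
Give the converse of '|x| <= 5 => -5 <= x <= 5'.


The converse of (P → Q) is (Q → P). It is not in general equivalent to the original.
Here P = '|x| <= 5' and Q = '-5 <= x <= 5'.

If -5 <= x <= 5, then |x| <= 5.


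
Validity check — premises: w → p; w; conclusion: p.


This matches the form of modus ponens: the conclusion follows in every model of the premises.

Valid.


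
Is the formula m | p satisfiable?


Search for a satisfying assignment over {m, p}.
Try m=True, p=False: the formula evaluates to True.
A satisfying assignment exists.

Satisfiable.


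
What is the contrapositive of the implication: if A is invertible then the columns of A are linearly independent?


The contrapositive of (P → Q) is (¬Q → ¬P); it is logically equivalent to the original.
Here P = 'A is invertible' and Q = 'the columns of A are linearly independent'.

If not (the columns of A are linearly independent), then not (A is invertible).


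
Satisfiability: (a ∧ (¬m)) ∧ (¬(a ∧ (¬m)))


Check all 4 assignments over {a, m}:
a | m | φ
---------
F | F | F
T | F | F
F | T | F
T | T | F
No assignment makes the formula true.

Unsatisfiable.


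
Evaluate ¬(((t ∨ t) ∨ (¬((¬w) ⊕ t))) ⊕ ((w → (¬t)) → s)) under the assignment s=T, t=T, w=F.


Substitute s=T, t=T, w=F:
t ∨ t = T ∨ T = T
¬w = T
(¬w) ⊕ t = T ⊕ T = F
¬((¬w) ⊕ t) = T
(t ∨ t) ∨ (¬((¬w) ⊕ t)) = T ∨ T = T
¬t = F
w → (¬t) = F → F = T
(w → (¬t)) → s = T → T = T
((t ∨ t) ∨ (¬((¬w) ⊕ t))) ⊕ ((w → (¬t)) → s) = T ⊕ T = F
¬(((t ∨ t) ∨ (¬((¬w) ⊕ t))) ⊕ ((w → (¬t)) → s)) = T

T


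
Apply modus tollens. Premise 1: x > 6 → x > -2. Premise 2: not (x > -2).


Modus tollens: from (P → Q) and ¬Q, infer ¬P.
Q = 'x > -2' is denied; since P → Q, P must also fail.

Not (x > 6).


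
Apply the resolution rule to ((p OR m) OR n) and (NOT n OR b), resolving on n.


The clauses contain complementary literals n and NOTn.
Resolution eliminates this pair and disjoins the remaining literals (merging duplicates).

((m OR p) OR b)


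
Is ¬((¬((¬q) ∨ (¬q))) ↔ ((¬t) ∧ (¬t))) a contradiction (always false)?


Truth table over {q, t}:
q | t | φ
---------
F | F | T
T | F | F
F | T | F
T | T | T
Satisfying assignment at row 1: q=F, t=F gives T.

No, it is not a contradiction.


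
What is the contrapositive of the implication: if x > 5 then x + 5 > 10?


The contrapositive of (P → Q) is (¬Q → ¬P); it is logically equivalent to the original.
Here P = 'x > 5' and Q = 'x + 5 > 10'.

If not (x + 5 > 10), then not (x > 5).


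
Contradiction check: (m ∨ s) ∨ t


Truth table over {m, s, t}:
m | s | t | φ
-------------
F | F | F | F
T | F | F | T
F | T | F | T
T | T | F | T
F | F | T | T
T | F | T | T
F | T | T | T
T | T | T | T
Satisfying assignment at row 2: m=T, s=F, t=F gives T.

No, it is not a contradiction.


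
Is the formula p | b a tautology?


Build the truth table over {b, p}:
b | p | φ
---------
False | False | False
True | False | True
False | True | True
True | True | True
Counterexample at row 1: with b=False, p=False, the formula is False.

No, it is not a tautology.
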